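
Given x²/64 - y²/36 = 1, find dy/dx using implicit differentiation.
Differentiate the relation implicitly: treat y = y(x) and apply the chain rule, so every y-derivative picks up a y' = dy/dx factor.

With everything moved to the left-hand side, differentiate term by term:
  d/dx[x^2/64] = x/32
  d/dx[-y^2/36] = -y·y'/18
  d/dx[-1] = 0

Separating the contributions that come from x directly and those that come through y:
  without y':      x/32
  multiplying y':  -y/18

so (x/32) + (-y/18)·y' = 0, and therefore
  dy/dx = -(x/32)/(-y/18) = 9x/(16y)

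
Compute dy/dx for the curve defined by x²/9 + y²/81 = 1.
Take d/dx of both sides. Since y is implicitly a function of x, the chain rule attaches a y' = dy/dx factor whenever we differentiate through y.

Set F(x, y) = (left side) − (right side), so the curve is F = 0. Differentiating each term of F:
  d/dx[x^2/9] = 2x/9
  d/dx[y^2/81] = 2y·y'/81
  d/dx[-1] = 0

Collecting, the y'-free part is the partial derivative in x and the y' coefficient is the partial derivative in y:
  ∂F/∂x = 2x/9
  ∂F/∂y = 2y/81

so d/dx[F(x, y(x))] = ∂F/∂x + (∂F/∂y)·y' = 0. Rearranging,
  dy/dx = -(∂F/∂x)/(∂F/∂y) = -(2x/9)/(2y/81) = -9x/y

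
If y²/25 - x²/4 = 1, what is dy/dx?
Take d/dx of both sides. Since y is implicitly a function of x, the chain rule attaches a y' = dy/dx factor whenever we differentiate through y.

Set F(x, y) = (left side) − (right side), so the curve is F = 0. Differentiating each term of F:
  d/dx[-x^2/4] = -x/2
  d/dx[y^2/25] = 2y·y'/25
  d/dx[-1] = 0

Collecting, the y'-free part is the partial derivative in x and the y' coefficient is the partial derivative in y:
  ∂F/∂x = -x/2
  ∂F/∂y = 2y/25

so d/dx[F(x, y(x))] = ∂F/∂x + (∂F/∂y)·y' = 0. Rearranging,
  dy/dx = -(∂F/∂x)/(∂F/∂y) = -(-x/2)/(2y/25) = 25x/(4y)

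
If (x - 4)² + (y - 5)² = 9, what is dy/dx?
Differentiate both sides with respect to x, treating y as y(x). By the chain rule, any term containing y contributes a factor of y' = dy/dx when we differentiate it.

Move every term to one side and write the relation as F(x, y) = 0. Term by term,
  d/dx[(x - 4)^2] = 2x - 8
  d/dx[(y - 5)^2] = 2·y'(y - 5)
  d/dx[-9] = 0

The pieces without y' make up ∂F/∂x and the coefficient of y' is ∂F/∂y:
  ∂F/∂x = 2x - 8,
  ∂F/∂y = 2y - 10.

Since d/dx[F] = ∂F/∂x + (∂F/∂y)·y' = 0, solve for y':
  (∂F/∂y)·y' = -∂F/∂x
  dy/dx = -(∂F/∂x)/(∂F/∂y) = -(2x - 8)/(2y - 10) = (4 - x)/(y - 5)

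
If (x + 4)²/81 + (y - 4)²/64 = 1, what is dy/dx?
Differentiate the relation implicitly: treat y = y(x) and apply the chain rule, so every y-derivative picks up a y' = dy/dx factor.

With everything moved to the left-hand side, differentiate term by term:
  d/dx[(x + 4)^2/81] = 2x/81 + 8/81
  d/dx[(y - 4)^2/64] = y'(y - 4)/32
  d/dx[-1] = 0

Separating the contributions that come from x directly and those that come through y:
  without y':      2x/81 + 8/81
  multiplying y':  y/32 - 1/8

so (2x/81 + 8/81) + (y/32 - 1/8)·y' = 0, and therefore
  dy/dx = -(2x/81 + 8/81)/(y/32 - 1/8)
        = -(2(x + 4)/81)/((y - 4)/32) = 64(-x - 4)/(81(y - 4))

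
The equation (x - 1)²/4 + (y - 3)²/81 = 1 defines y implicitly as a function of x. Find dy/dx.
Differentiate both sides with respect to x, treating y as y(x). By the chain rule, any term containing y contributes a factor of y' = dy/dx when we differentiate it.

Move every term to one side and write the relation as F(x, y) = 0. Term by term,
  d/dx[(x - 1)^2/4] = x/2 - 1/2
  d/dx[(y - 3)^2/81] = 2·y'(y - 3)/81
  d/dx[-1] = 0

The pieces without y' make up ∂F/∂x and the coefficient of y' is ∂F/∂y:
  ∂F/∂x = x/2 - 1/2,
  ∂F/∂y = 2y/81 - 2/27.

Since d/dx[F] = ∂F/∂x + (∂F/∂y)·y' = 0, solve for y':
  (∂F/∂y)·y' = -∂F/∂x
  dy/dx = -(∂F/∂x)/(∂F/∂y) = -(x/2 - 1/2)/(2y/81 - 2/27)
        = -((x - 1)/2)/(2(y - 3)/81) = 81(1 - x)/(4(y - 3))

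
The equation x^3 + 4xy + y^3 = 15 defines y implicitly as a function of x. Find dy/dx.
Take d/dx of both sides. Since y is implicitly a function of x, the chain rule attaches a y' = dy/dx factor whenever we differentiate through y.

Set F(x, y) = (left side) − (right side), so the curve is F = 0. Differentiating each term of F:
  d/dx[x^3] = 3x^2
  d/dx[4xy] = 4x·y' + 4y
  d/dx[y^3] = 3y^2·y'
  d/dx[-15] = 0

Collecting, the y'-free part is the partial derivative in x and the y' coefficient is the partial derivative in y:
  ∂F/∂x = 3x^2 + 4y
  ∂F/∂y = 4x + 3y^2

so d/dx[F(x, y(x))] = ∂F/∂x + (∂F/∂y)·y' = 0. Rearranging,
  dy/dx = -(∂F/∂x)/(∂F/∂y) = -(3x^2 + 4y)/(4x + 3y^2) = (-3x^2 - 4y)/(4x + 3y^2)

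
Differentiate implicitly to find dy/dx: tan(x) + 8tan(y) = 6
Differentiate both sides with respect to x, treating y as y(x). By the chain rule, any term containing y contributes a factor of y' = dy/dx when we differentiate it.

Move every term to one side and write the relation as F(x, y) = 0. Term by term,
  d/dx[tan(x)] = tan(x)^2 + 1
  d/dx[8tan(y)] = 8·y'(tan(y)^2 + 1)
  d/dx[-6] = 0

The pieces without y' make up ∂F/∂x and the coefficient of y' is ∂F/∂y:
  ∂F/∂x = tan(x)^2 + 1,
  ∂F/∂y = 8tan(y)^2 + 8.

Since d/dx[F] = ∂F/∂x + (∂F/∂y)·y' = 0, solve for y':
  (∂F/∂y)·y' = -∂F/∂x
  dy/dx = -(∂F/∂x)/(∂F/∂y) = -(tan(x)^2 + 1)/(8tan(y)^2 + 8) = -cos(y)^2/(8cos(x)^2)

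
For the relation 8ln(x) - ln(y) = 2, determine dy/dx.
Differentiate the relation implicitly: treat y = y(x) and apply the chain rule, so every y-derivative picks up a y' = dy/dx factor.

With everything moved to the left-hand side, differentiate term by term:
  d/dx[8ln(x)] = 8/x
  d/dx[-ln(y)] = -y'/y
  d/dx[-2] = 0

Separating the contributions that come from x directly and those that come through y:
  without y':      8/x
  multiplying y':  -1/y

so (8/x) + (-1/y)·y' = 0, and therefore
  dy/dx = -(8/x)/(-1/y) = 8y/x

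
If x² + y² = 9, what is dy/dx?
Take d/dx of both sides. Since y is implicitly a function of x, the chain rule attaches a y' = dy/dx factor whenever we differentiate through y.

Set F(x, y) = (left side) − (right side), so the curve is F = 0. Differentiating each term of F:
  d/dx[x^2] = 2x
  d/dx[y^2] = 2y·y'
  d/dx[-9] = 0

Collecting, the y'-free part is the partial derivative in x and the y' coefficient is the partial derivative in y:
  ∂F/∂x = 2x
  ∂F/∂y = 2y

so d/dx[F(x, y(x))] = ∂F/∂x + (∂F/∂y)·y' = 0. Rearranging,
  dy/dx = -(∂F/∂x)/(∂F/∂y) = -(2x)/(2y) = -x/y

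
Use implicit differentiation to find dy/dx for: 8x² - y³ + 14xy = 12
Apply d/dx to both sides, remembering that y depends on x. Each occurrence of y therefore brings in a y' = dy/dx via the chain rule.

With F(x, y) equal to the left-hand side minus the right, differentiate F term by term:
  d/dx[8x^2] = 16x
  d/dx[14xy] = 14x·y' + 14y
  d/dx[-y^3] = -3y^2·y'
  d/dx[-12] = 0
Adding these up, d/dx[F] = 0 becomes
  (16x + 14y) + (14x - 3y^2)·y' = 0,
so isolating y',
  dy/dx = -(16x + 14y)/(14x - 3y^2) = 2(-8x - 7y)/(14x - 3y^2)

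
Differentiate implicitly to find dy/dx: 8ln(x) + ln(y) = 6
Differentiate both sides with respect to x, treating y as y(x). By the chain rule, any term containing y contributes a factor of y' = dy/dx when we differentiate it.

Move every term to one side and write the relation as F(x, y) = 0. Term by term,
  d/dx[8ln(x)] = 8/x
  d/dx[ln(y)] = y'/y
  d/dx[-6] = 0

The pieces without y' make up ∂F/∂x and the coefficient of y' is ∂F/∂y:
  ∂F/∂x = 8/x,
  ∂F/∂y = 1/y.

Since d/dx[F] = ∂F/∂x + (∂F/∂y)·y' = 0, solve for y':
  (∂F/∂y)·y' = -∂F/∂x
  dy/dx = -(∂F/∂x)/(∂F/∂y) = -(8/x)/(1/y) = -8y/x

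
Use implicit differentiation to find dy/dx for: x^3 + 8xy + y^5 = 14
Take d/dx of both sides. Since y is implicitly a function of x, the chain rule attaches a y' = dy/dx factor whenever we differentiate through y.

Set F(x, y) = (left side) − (right side), so the curve is F = 0. Differentiating each term of F:
  d/dx[x^3] = 3x^2
  d/dx[8xy] = 8x·y' + 8y
  d/dx[y^5] = 5y^4·y'
  d/dx[-14] = 0

Collecting, the y'-free part is the partial derivative in x and the y' coefficient is the partial derivative in y:
  ∂F/∂x = 3x^2 + 8y
  ∂F/∂y = 8x + 5y^4

so d/dx[F(x, y(x))] = ∂F/∂x + (∂F/∂y)·y' = 0. Rearranging,
  dy/dx = -(∂F/∂x)/(∂F/∂y) = -(3x^2 + 8y)/(8x + 5y^4) = (-3x^2 - 8y)/(8x + 5y^4)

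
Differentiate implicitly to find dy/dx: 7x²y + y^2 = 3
Apply d/dx to both sides, remembering that y depends on x. Each occurrence of y therefore brings in a y' = dy/dx via the chain rule.

With F(x, y) equal to the left-hand side minus the right, differentiate F term by term:
  d/dx[7x^2y] = 7x^2·y' + 14xy
  d/dx[y^2] = 2y·y'
  d/dx[-3] = 0
Adding these up, d/dx[F] = 0 becomes
  (14xy) + (7x^2 + 2y)·y' = 0,
so isolating y',
  dy/dx = -(14xy)/(7x^2 + 2y) = -14xy/(7x^2 + 2y)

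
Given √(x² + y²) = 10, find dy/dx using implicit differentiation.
Differentiate both sides with respect to x, treating y as y(x). By the chain rule, any term containing y contributes a factor of y' = dy/dx when we differentiate it.

Move every term to one side and write the relation as F(x, y) = 0. Term by term,
  d/dx[√(x^2 + y^2)] = (x + y·y')/√(x^2 + y^2)
  d/dx[-10] = 0

The pieces without y' make up ∂F/∂x and the coefficient of y' is ∂F/∂y:
  ∂F/∂x = x/√(x^2 + y^2),
  ∂F/∂y = y/√(x^2 + y^2).

Since d/dx[F] = ∂F/∂x + (∂F/∂y)·y' = 0, solve for y':
  (∂F/∂y)·y' = -∂F/∂x
  dy/dx = -(∂F/∂x)/(∂F/∂y) = -(x/√(x^2 + y^2))/(y/√(x^2 + y^2)) = -x/y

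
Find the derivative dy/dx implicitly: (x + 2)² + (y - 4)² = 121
Differentiate both sides with respect to x, treating y as y(x). By the chain rule, any term containing y contributes a factor of y' = dy/dx when we differentiate it.

Move every term to one side and write the relation as F(x, y) = 0. Term by term,
  d/dx[(x + 2)^2] = 2x + 4
  d/dx[(y - 4)^2] = 2·y'(y - 4)
  d/dx[-121] = 0

The pieces without y' make up ∂F/∂x and the coefficient of y' is ∂F/∂y:
  ∂F/∂x = 2x + 4,
  ∂F/∂y = 2y - 8.

Since d/dx[F] = ∂F/∂x + (∂F/∂y)·y' = 0, solve for y':
  (∂F/∂y)·y' = -∂F/∂x
  dy/dx = -(∂F/∂x)/(∂F/∂y) = -(2x + 4)/(2y - 8) = (-x - 2)/(y - 4)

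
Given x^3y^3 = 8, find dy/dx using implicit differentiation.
Differentiate the relation implicitly: treat y = y(x) and apply the chain rule, so every y-derivative picks up a y' = dy/dx factor.

With everything moved to the left-hand side, differentiate term by term:
  d/dx[x^3y^3] = 3x^3y^2·y' + 3x^2y^3
  d/dx[-8] = 0

Separating the contributions that come from x directly and those that come through y:
  without y':      3x^2y^3
  multiplying y':  3x^3y^2

so (3x^2y^3) + (3x^3y^2)·y' = 0, and therefore
  dy/dx = -(3x^2y^3)/(3x^3y^2) = -y/x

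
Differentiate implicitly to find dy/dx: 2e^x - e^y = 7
Apply d/dx to both sides, remembering that y depends on x. Each occurrence of y therefore brings in a y' = dy/dx via the chain rule.

With F(x, y) equal to the left-hand side minus the right, differentiate F term by term:
  d/dx[2e^(x)] = 2e^(x)
  d/dx[-e^(y)] = -y'·e^(y)
  d/dx[-7] = 0
Adding these up, d/dx[F] = 0 becomes
  (2e^(x)) + (-e^(y))·y' = 0,
so isolating y',
  dy/dx = -(2e^(x))/(-e^(y)) = 2e^(x - y)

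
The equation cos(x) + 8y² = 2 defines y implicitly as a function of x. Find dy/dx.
Take d/dx of both sides. Since y is implicitly a function of x, the chain rule attaches a y' = dy/dx factor whenever we differentiate through y.

Set F(x, y) = (left side) − (right side), so the curve is F = 0. Differentiating each term of F:
  d/dx[8y^2] = 16y·y'
  d/dx[cos(x)] = -sin(x)
  d/dx[-2] = 0

Collecting, the y'-free part is the partial derivative in x and the y' coefficient is the partial derivative in y:
  ∂F/∂x = -sin(x)
  ∂F/∂y = 16y

so d/dx[F(x, y(x))] = ∂F/∂x + (∂F/∂y)·y' = 0. Rearranging,
  dy/dx = -(∂F/∂x)/(∂F/∂y) = -(-sin(x))/(16y) = sin(x)/(16y)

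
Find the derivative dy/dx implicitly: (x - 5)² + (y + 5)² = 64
Differentiate both sides with respect to x, treating y as y(x). By the chain rule, any term containing y contributes a factor of y' = dy/dx when we differentiate it.

Move every term to one side and write the relation as F(x, y) = 0. Term by term,
  d/dx[(x - 5)^2] = 2x - 10
  d/dx[(y + 5)^2] = 2·y'(y + 5)
  d/dx[-64] = 0

The pieces without y' make up ∂F/∂x and the coefficient of y' is ∂F/∂y:
  ∂F/∂x = 2x - 10,
  ∂F/∂y = 2y + 10.

Since d/dx[F] = ∂F/∂x + (∂F/∂y)·y' = 0, solve for y':
  (∂F/∂y)·y' = -∂F/∂x
  dy/dx = -(∂F/∂x)/(∂F/∂y) = -(2x - 10)/(2y + 10) = (5 - x)/(y + 5)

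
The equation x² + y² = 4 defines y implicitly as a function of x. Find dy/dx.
Differentiate both sides with respect to x, treating y as y(x). By the chain rule, any term containing y contributes a factor of y' = dy/dx when we differentiate it.

Move every term to one side and write the relation as F(x, y) = 0. Term by term,
  d/dx[x^2] = 2x
  d/dx[y^2] = 2y·y'
  d/dx[-4] = 0

The pieces without y' make up ∂F/∂x and the coefficient of y' is ∂F/∂y:
  ∂F/∂x = 2x,
  ∂F/∂y = 2y.

Since d/dx[F] = ∂F/∂x + (∂F/∂y)·y' = 0, solve for y':
  (∂F/∂y)·y' = -∂F/∂x
  dy/dx = -(∂F/∂x)/(∂F/∂y) = -(2x)/(2y) = -x/y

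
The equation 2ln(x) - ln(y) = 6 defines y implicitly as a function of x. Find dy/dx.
Apply d/dx to both sides, remembering that y depends on x. Each occurrence of y therefore brings in a y' = dy/dx via the chain rule.

With F(x, y) equal to the left-hand side minus the right, differentiate F term by term:
  d/dx[2ln(x)] = 2/x
  d/dx[-ln(y)] = -y'/y
  d/dx[-6] = 0
Adding these up, d/dx[F] = 0 becomes
  (2/x) + (-1/y)·y' = 0,
so isolating y',
  dy/dx = -(2/x)/(-1/y) = 2y/x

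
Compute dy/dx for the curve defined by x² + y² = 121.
Differentiate both sides with respect to x, treating y as y(x). By the chain rule, any term containing y contributes a factor of y' = dy/dx when we differentiate it.

Move every term to one side and write the relation as F(x, y) = 0. Term by term,
  d/dx[x^2] = 2x
  d/dx[y^2] = 2y·y'
  d/dx[-121] = 0

The pieces without y' make up ∂F/∂x and the coefficient of y' is ∂F/∂y:
  ∂F/∂x = 2x,
  ∂F/∂y = 2y.

Since d/dx[F] = ∂F/∂x + (∂F/∂y)·y' = 0, solve for y':
  (∂F/∂y)·y' = -∂F/∂x
  dy/dx = -(∂F/∂x)/(∂F/∂y) = -(2x)/(2y) = -x/y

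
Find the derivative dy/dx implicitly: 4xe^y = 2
Take d/dx of both sides. Since y is implicitly a function of x, the chain rule attaches a y' = dy/dx factor whenever we differentiate through y.

Set F(x, y) = (left side) − (right side), so the curve is F = 0. Differentiating each term of F:
  d/dx[4x·e^(y)] = 4x·y'·e^(y) + 4e^(y)
  d/dx[-2] = 0

Collecting, the y'-free part is the partial derivative in x and the y' coefficient is the partial derivative in y:
  ∂F/∂x = 4e^(y)
  ∂F/∂y = 4x·e^(y)

so d/dx[F(x, y(x))] = ∂F/∂x + (∂F/∂y)·y' = 0. Rearranging,
  dy/dx = -(∂F/∂x)/(∂F/∂y) = -(4e^(y))/(4x·e^(y)) = -1/x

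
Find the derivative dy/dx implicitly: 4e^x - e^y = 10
Take d/dx of both sides. Since y is implicitly a function of x, the chain rule attaches a y' = dy/dx factor whenever we differentiate through y.

Set F(x, y) = (left side) − (right side), so the curve is F = 0. Differentiating each term of F:
  d/dx[4e^(x)] = 4e^(x)
  d/dx[-e^(y)] = -y'·e^(y)
  d/dx[-10] = 0

Collecting, the y'-free part is the partial derivative in x and the y' coefficient is the partial derivative in y:
  ∂F/∂x = 4e^(x)
  ∂F/∂y = -e^(y)

so d/dx[F(x, y(x))] = ∂F/∂x + (∂F/∂y)·y' = 0. Rearranging,
  dy/dx = -(∂F/∂x)/(∂F/∂y) = -(4e^(x))/(-e^(y)) = 4e^(x - y)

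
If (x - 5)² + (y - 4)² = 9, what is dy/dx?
Take d/dx of both sides. Since y is implicitly a function of x, the chain rule attaches a y' = dy/dx factor whenever we differentiate through y.

Set F(x, y) = (left side) − (right side), so the curve is F = 0. Differentiating each term of F:
  d/dx[(x - 5)^2] = 2x - 10
  d/dx[(y - 4)^2] = 2·y'(y - 4)
  d/dx[-9] = 0

Collecting, the y'-free part is the partial derivative in x and the y' coefficient is the partial derivative in y:
  ∂F/∂x = 2x - 10
  ∂F/∂y = 2y - 8

so d/dx[F(x, y(x))] = ∂F/∂x + (∂F/∂y)·y' = 0. Rearranging,
  dy/dx = -(∂F/∂x)/(∂F/∂y) = -(2x - 10)/(2y - 8) = (5 - x)/(y - 4)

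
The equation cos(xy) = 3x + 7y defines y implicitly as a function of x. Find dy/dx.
Apply d/dx to both sides, remembering that y depends on x. Each occurrence of y therefore brings in a y' = dy/dx via the chain rule.

With F(x, y) equal to the left-hand side minus the right, differentiate F term by term:
  d/dx[-3x] = -3
  d/dx[-7y] = -7·y'
  d/dx[cos(xy)] = -(x·y' + y)·sin(xy)
Adding these up, d/dx[F] = 0 becomes
  (-y·sin(xy) - 3) + (-x·sin(xy) - 7)·y' = 0,
so isolating y',
  dy/dx = -(-y·sin(xy) - 3)/(-x·sin(xy) - 7) = -(y·sin(xy) + 3)/(x·sin(xy) + 7)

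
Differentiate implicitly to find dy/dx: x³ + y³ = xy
Apply d/dx to both sides, remembering that y depends on x. Each occurrence of y therefore brings in a y' = dy/dx via the chain rule.

With F(x, y) equal to the left-hand side minus the right, differentiate F term by term:
  d/dx[x^3] = 3x^2
  d/dx[-xy] = -x·y' - y
  d/dx[y^3] = 3y^2·y'
Adding these up, d/dx[F] = 0 becomes
  (3x^2 - y) + (-x + 3y^2)·y' = 0,
so isolating y',
  dy/dx = -(3x^2 - y)/(-x + 3y^2) = (3x^2 - y)/(x - 3y^2)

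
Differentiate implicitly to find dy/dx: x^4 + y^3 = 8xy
Take d/dx of both sides. Since y is implicitly a function of x, the chain rule attaches a y' = dy/dx factor whenever we differentiate through y.

Set F(x, y) = (left side) − (right side), so the curve is F = 0. Differentiating each term of F:
  d/dx[x^4] = 4x^3
  d/dx[-8xy] = -8x·y' - 8y
  d/dx[y^3] = 3y^2·y'

Collecting, the y'-free part is the partial derivative in x and the y' coefficient is the partial derivative in y:
  ∂F/∂x = 4x^3 - 8y
  ∂F/∂y = -8x + 3y^2

so d/dx[F(x, y(x))] = ∂F/∂x + (∂F/∂y)·y' = 0. Rearranging,
  dy/dx = -(∂F/∂x)/(∂F/∂y) = -(4x^3 - 8y)/(-8x + 3y^2) = 4(x^3 - 2y)/(8x - 3y^2)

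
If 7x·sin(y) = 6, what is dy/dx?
Differentiate both sides with respect to x, treating y as y(x). By the chain rule, any term containing y contributes a factor of y' = dy/dx when we differentiate it.

Move every term to one side and write the relation as F(x, y) = 0. Term by term,
  d/dx[7x·sin(y)] = 7x·y'·cos(y) + 7sin(y)
  d/dx[-6] = 0

The pieces without y' make up ∂F/∂x and the coefficient of y' is ∂F/∂y:
  ∂F/∂x = 7sin(y),
  ∂F/∂y = 7x·cos(y).

Since d/dx[F] = ∂F/∂x + (∂F/∂y)·y' = 0, solve for y':
  (∂F/∂y)·y' = -∂F/∂x
  dy/dx = -(∂F/∂x)/(∂F/∂y) = -(7sin(y))/(7x·cos(y)) = -tan(y)/x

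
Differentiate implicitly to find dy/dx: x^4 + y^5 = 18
Take d/dx of both sides. Since y is implicitly a function of x, the chain rule attaches a y' = dy/dx factor whenever we differentiate through y.

Set F(x, y) = (left side) − (right side), so the curve is F = 0. Differentiating each term of F:
  d/dx[x^4] = 4x^3
  d/dx[y^5] = 5y^4·y'
  d/dx[-18] = 0

Collecting, the y'-free part is the partial derivative in x and the y' coefficient is the partial derivative in y:
  ∂F/∂x = 4x^3
  ∂F/∂y = 5y^4

so d/dx[F(x, y(x))] = ∂F/∂x + (∂F/∂y)·y' = 0. Rearranging,
  dy/dx = -(∂F/∂x)/(∂F/∂y) = -(4x^3)/(5y^4) = -4x^3/(5y^4)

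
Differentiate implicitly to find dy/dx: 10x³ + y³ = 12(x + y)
Take d/dx of both sides. Since y is implicitly a function of x, the chain rule attaches a y' = dy/dx factor whenever we differentiate through y.

Set F(x, y) = (left side) − (right side), so the curve is F = 0. Differentiating each term of F:
  d/dx[10x^3] = 30x^2
  d/dx[-12x] = -12
  d/dx[y^3] = 3y^2·y'
  d/dx[-12y] = -12·y'

Collecting, the y'-free part is the partial derivative in x and the y' coefficient is the partial derivative in y:
  ∂F/∂x = 30x^2 - 12
  ∂F/∂y = 3y^2 - 12

so d/dx[F(x, y(x))] = ∂F/∂x + (∂F/∂y)·y' = 0. Rearranging,
  dy/dx = -(∂F/∂x)/(∂F/∂y) = -(30x^2 - 12)/(3y^2 - 12) = 2(2 - 5x^2)/(y^2 - 4)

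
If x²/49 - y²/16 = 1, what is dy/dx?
Differentiate both sides with respect to x, treating y as y(x). By the chain rule, any term containing y contributes a factor of y' = dy/dx when we differentiate it.

Move every term to one side and write the relation as F(x, y) = 0. Term by term,
  d/dx[x^2/49] = 2x/49
  d/dx[-y^2/16] = -y·y'/8
  d/dx[-1] = 0

The pieces without y' make up ∂F/∂x and the coefficient of y' is ∂F/∂y:
  ∂F/∂x = 2x/49,
  ∂F/∂y = -y/8.

Since d/dx[F] = ∂F/∂x + (∂F/∂y)·y' = 0, solve for y':
  (∂F/∂y)·y' = -∂F/∂x
  dy/dx = -(∂F/∂x)/(∂F/∂y) = -(2x/49)/(-y/8) = 16x/(49y)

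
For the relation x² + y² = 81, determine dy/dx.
Differentiate both sides with respect to x, treating y as y(x). By the chain rule, any term containing y contributes a factor of y' = dy/dx when we differentiate it.

Move every term to one side and write the relation as F(x, y) = 0. Term by term,
  d/dx[x^2] = 2x
  d/dx[y^2] = 2y·y'
  d/dx[-81] = 0

The pieces without y' make up ∂F/∂x and the coefficient of y' is ∂F/∂y:
  ∂F/∂x = 2x,
  ∂F/∂y = 2y.

Since d/dx[F] = ∂F/∂x + (∂F/∂y)·y' = 0, solve for y':
  (∂F/∂y)·y' = -∂F/∂x
  dy/dx = -(∂F/∂x)/(∂F/∂y) = -(2x)/(2y) = -x/y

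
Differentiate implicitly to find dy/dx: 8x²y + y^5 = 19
Take d/dx of both sides. Since y is implicitly a function of x, the chain rule attaches a y' = dy/dx factor whenever we differentiate through y.

Set F(x, y) = (left side) − (right side), so the curve is F = 0. Differentiating each term of F:
  d/dx[8x^2y] = 8x^2·y' + 16xy
  d/dx[y^5] = 5y^4·y'
  d/dx[-19] = 0

Collecting, the y'-free part is the partial derivative in x and the y' coefficient is the partial derivative in y:
  ∂F/∂x = 16xy
  ∂F/∂y = 8x^2 + 5y^4

so d/dx[F(x, y(x))] = ∂F/∂x + (∂F/∂y)·y' = 0. Rearranging,
  dy/dx = -(∂F/∂x)/(∂F/∂y) = -(16xy)/(8x^2 + 5y^4) = -16xy/(8x^2 + 5y^4)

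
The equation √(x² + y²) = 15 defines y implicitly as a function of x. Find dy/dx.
Take d/dx of both sides. Since y is implicitly a function of x, the chain rule attaches a y' = dy/dx factor whenever we differentiate through y.

Set F(x, y) = (left side) − (right side), so the curve is F = 0. Differentiating each term of F:
  d/dx[√(x^2 + y^2)] = (x + y·y')/√(x^2 + y^2)
  d/dx[-15] = 0

Collecting, the y'-free part is the partial derivative in x and the y' coefficient is the partial derivative in y:
  ∂F/∂x = x/√(x^2 + y^2)
  ∂F/∂y = y/√(x^2 + y^2)

so d/dx[F(x, y(x))] = ∂F/∂x + (∂F/∂y)·y' = 0. Rearranging,
  dy/dx = -(∂F/∂x)/(∂F/∂y) = -(x/√(x^2 + y^2))/(y/√(x^2 + y^2)) = -x/y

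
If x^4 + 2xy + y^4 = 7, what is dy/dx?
Differentiate both sides with respect to x, treating y as y(x). By the chain rule, any term containing y contributes a factor of y' = dy/dx when we differentiate it.

Move every term to one side and write the relation as F(x, y) = 0. Term by term,
  d/dx[x^4] = 4x^3
  d/dx[2xy] = 2x·y' + 2y
  d/dx[y^4] = 4y^3·y'
  d/dx[-7] = 0

The pieces without y' make up ∂F/∂x and the coefficient of y' is ∂F/∂y:
  ∂F/∂x = 4x^3 + 2y,
  ∂F/∂y = 2x + 4y^3.

Since d/dx[F] = ∂F/∂x + (∂F/∂y)·y' = 0, solve for y':
  (∂F/∂y)·y' = -∂F/∂x
  dy/dx = -(∂F/∂x)/(∂F/∂y) = -(4x^3 + 2y)/(2x + 4y^3) = (-2x^3 - y)/(x + 2y^3)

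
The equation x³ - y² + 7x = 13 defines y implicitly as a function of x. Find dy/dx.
Differentiate both sides with respect to x, treating y as y(x). By the chain rule, any term containing y contributes a factor of y' = dy/dx when we differentiate it.

Move every term to one side and write the relation as F(x, y) = 0. Term by term,
  d/dx[x^3] = 3x^2
  d/dx[7x] = 7
  d/dx[-y^2] = -2y·y'
  d/dx[-13] = 0

The pieces without y' make up ∂F/∂x and the coefficient of y' is ∂F/∂y:
  ∂F/∂x = 3x^2 + 7,
  ∂F/∂y = -2y.

Since d/dx[F] = ∂F/∂x + (∂F/∂y)·y' = 0, solve for y':
  (∂F/∂y)·y' = -∂F/∂x
  dy/dx = -(∂F/∂x)/(∂F/∂y) = -(3x^2 + 7)/(-2y) = (3x^2 + 7)/(2y)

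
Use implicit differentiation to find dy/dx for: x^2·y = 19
Differentiate the relation implicitly: treat y = y(x) and apply the chain rule, so every y-derivative picks up a y' = dy/dx factor.

With everything moved to the left-hand side, differentiate term by term:
  d/dx[x^2y] = x^2·y' + 2xy
  d/dx[-19] = 0

Separating the contributions that come from x directly and those that come through y:
  without y':      2xy
  multiplying y':  x^2

so (2xy) + (x^2)·y' = 0, and therefore
  dy/dx = -(2xy)/(x^2) = -2y/x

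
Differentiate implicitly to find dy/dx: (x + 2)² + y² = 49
Take d/dx of both sides. Since y is implicitly a function of x, the chain rule attaches a y' = dy/dx factor whenever we differentiate through y.

Set F(x, y) = (left side) − (right side), so the curve is F = 0. Differentiating each term of F:
  d/dx[y^2] = 2y·y'
  d/dx[(x + 2)^2] = 2x + 4
  d/dx[-49] = 0

Collecting, the y'-free part is the partial derivative in x and the y' coefficient is the partial derivative in y:
  ∂F/∂x = 2x + 4
  ∂F/∂y = 2y

so d/dx[F(x, y(x))] = ∂F/∂x + (∂F/∂y)·y' = 0. Rearranging,
  dy/dx = -(∂F/∂x)/(∂F/∂y) = -(2x + 4)/(2y) = (-x - 2)/y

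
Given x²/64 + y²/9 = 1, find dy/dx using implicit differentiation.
Apply d/dx to both sides, remembering that y depends on x. Each occurrence of y therefore brings in a y' = dy/dx via the chain rule.

With F(x, y) equal to the left-hand side minus the right, differentiate F term by term:
  d/dx[x^2/64] = x/32
  d/dx[y^2/9] = 2y·y'/9
  d/dx[-1] = 0
Adding these up, d/dx[F] = 0 becomes
  (x/32) + (2y/9)·y' = 0,
so isolating y',
  dy/dx = -(x/32)/(2y/9) = -9x/(64y)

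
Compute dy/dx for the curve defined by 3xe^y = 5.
Take d/dx of both sides. Since y is implicitly a function of x, the chain rule attaches a y' = dy/dx factor whenever we differentiate through y.

Set F(x, y) = (left side) − (right side), so the curve is F = 0. Differentiating each term of F:
  d/dx[3x·e^(y)] = 3x·y'·e^(y) + 3e^(y)
  d/dx[-5] = 0

Collecting, the y'-free part is the partial derivative in x and the y' coefficient is the partial derivative in y:
  ∂F/∂x = 3e^(y)
  ∂F/∂y = 3x·e^(y)

so d/dx[F(x, y(x))] = ∂F/∂x + (∂F/∂y)·y' = 0. Rearranging,
  dy/dx = -(∂F/∂x)/(∂F/∂y) = -(3e^(y))/(3x·e^(y)) = -1/x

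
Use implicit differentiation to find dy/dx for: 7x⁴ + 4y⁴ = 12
Differentiate both sides with respect to x, treating y as y(x). By the chain rule, any term containing y contributes a factor of y' = dy/dx when we differentiate it.

Move every term to one side and write the relation as F(x, y) = 0. Term by term,
  d/dx[7x^4] = 28x^3
  d/dx[4y^4] = 16y^3·y'
  d/dx[-12] = 0

The pieces without y' make up ∂F/∂x and the coefficient of y' is ∂F/∂y:
  ∂F/∂x = 28x^3,
  ∂F/∂y = 16y^3.

Since d/dx[F] = ∂F/∂x + (∂F/∂y)·y' = 0, solve for y':
  (∂F/∂y)·y' = -∂F/∂x
  dy/dx = -(∂F/∂x)/(∂F/∂y) = -(28x^3)/(16y^3) = -7x^3/(4y^3)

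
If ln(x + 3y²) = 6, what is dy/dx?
Apply d/dx to both sides, remembering that y depends on x. Each occurrence of y therefore brings in a y' = dy/dx via the chain rule.

With F(x, y) equal to the left-hand side minus the right, differentiate F term by term:
  d/dx[ln(x + 3y^2)] = (6y·y' + 1)/(x + 3y^2)
  d/dx[-6] = 0
Adding these up, d/dx[F] = 0 becomes
  (1/(x + 3y^2)) + (6y/(x + 3y^2))·y' = 0,
so isolating y',
  dy/dx = -(1/(x + 3y^2))/(6y/(x + 3y^2)) = -1/(6y)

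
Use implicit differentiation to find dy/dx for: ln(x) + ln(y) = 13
Differentiate the relation implicitly: treat y = y(x) and apply the chain rule, so every y-derivative picks up a y' = dy/dx factor.

With everything moved to the left-hand side, differentiate term by term:
  d/dx[ln(x)] = 1/x
  d/dx[ln(y)] = y'/y
  d/dx[-13] = 0

Separating the contributions that come from x directly and those that come through y:
  without y':      1/x
  multiplying y':  1/y

so (1/x) + (1/y)·y' = 0, and therefore
  dy/dx = -(1/x)/(1/y) = -y/x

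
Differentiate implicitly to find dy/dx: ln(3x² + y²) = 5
Take d/dx of both sides. Since y is implicitly a function of x, the chain rule attaches a y' = dy/dx factor whenever we differentiate through y.

Set F(x, y) = (left side) − (right side), so the curve is F = 0. Differentiating each term of F:
  d/dx[ln(3x^2 + y^2)] = (6x + 2y·y')/(3x^2 + y^2)
  d/dx[-5] = 0

Collecting, the y'-free part is the partial derivative in x and the y' coefficient is the partial derivative in y:
  ∂F/∂x = 6x/(3x^2 + y^2)
  ∂F/∂y = 2y/(3x^2 + y^2)

so d/dx[F(x, y(x))] = ∂F/∂x + (∂F/∂y)·y' = 0. Rearranging,
  dy/dx = -(∂F/∂x)/(∂F/∂y) = -(6x/(3x^2 + y^2))/(2y/(3x^2 + y^2)) = -3x/y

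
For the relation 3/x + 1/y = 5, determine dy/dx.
Take d/dx of both sides. Since y is implicitly a function of x, the chain rule attaches a y' = dy/dx factor whenever we differentiate through y.

Set F(x, y) = (left side) − (right side), so the curve is F = 0. Differentiating each term of F:
  d/dx[1/y] = -y'/y^2
  d/dx[3/x] = -3/x^2
  d/dx[-5] = 0

Collecting, the y'-free part is the partial derivative in x and the y' coefficient is the partial derivative in y:
  ∂F/∂x = -3/x^2
  ∂F/∂y = -1/y^2

so d/dx[F(x, y(x))] = ∂F/∂x + (∂F/∂y)·y' = 0. Rearranging,
  dy/dx = -(∂F/∂x)/(∂F/∂y) = -(-3/x^2)/(-1/y^2) = -3y^2/x^2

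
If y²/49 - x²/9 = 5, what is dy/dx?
Differentiate the relation implicitly: treat y = y(x) and apply the chain rule, so every y-derivative picks up a y' = dy/dx factor.

With everything moved to the left-hand side, differentiate term by term:
  d/dx[-x^2/9] = -2x/9
  d/dx[y^2/49] = 2y·y'/49
  d/dx[-5] = 0

Separating the contributions that come from x directly and those that come through y:
  without y':      -2x/9
  multiplying y':  2y/49

so (-2x/9) + (2y/49)·y' = 0, and therefore
  dy/dx = -(-2x/9)/(2y/49) = 49x/(9y)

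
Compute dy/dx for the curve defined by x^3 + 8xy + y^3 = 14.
Differentiate the relation implicitly: treat y = y(x) and apply the chain rule, so every y-derivative picks up a y' = dy/dx factor.

With everything moved to the left-hand side, differentiate term by term:
  d/dx[x^3] = 3x^2
  d/dx[8xy] = 8x·y' + 8y
  d/dx[y^3] = 3y^2·y'
  d/dx[-14] = 0

Separating the contributions that come from x directly and those that come through y:
  without y':      3x^2 + 8y
  multiplying y':  8x + 3y^2

so (3x^2 + 8y) + (8x + 3y^2)·y' = 0, and therefore
  dy/dx = -(3x^2 + 8y)/(8x + 3y^2) = (-3x^2 - 8y)/(8x + 3y^2)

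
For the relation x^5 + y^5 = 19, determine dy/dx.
Differentiate both sides with respect to x, treating y as y(x). By the chain rule, any term containing y contributes a factor of y' = dy/dx when we differentiate it.

Move every term to one side and write the relation as F(x, y) = 0. Term by term,
  d/dx[x^5] = 5x^4
  d/dx[y^5] = 5y^4·y'
  d/dx[-19] = 0

The pieces without y' make up ∂F/∂x and the coefficient of y' is ∂F/∂y:
  ∂F/∂x = 5x^4,
  ∂F/∂y = 5y^4.

Since d/dx[F] = ∂F/∂x + (∂F/∂y)·y' = 0, solve for y':
  (∂F/∂y)·y' = -∂F/∂x
  dy/dx = -(∂F/∂x)/(∂F/∂y) = -(5x^4)/(5y^4) = -x^4/y^4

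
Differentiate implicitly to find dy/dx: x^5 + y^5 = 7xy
Take d/dx of both sides. Since y is implicitly a function of x, the chain rule attaches a y' = dy/dx factor whenever we differentiate through y.

Set F(x, y) = (left side) − (right side), so the curve is F = 0. Differentiating each term of F:
  d/dx[x^5] = 5x^4
  d/dx[-7xy] = -7x·y' - 7y
  d/dx[y^5] = 5y^4·y'

Collecting, the y'-free part is the partial derivative in x and the y' coefficient is the partial derivative in y:
  ∂F/∂x = 5x^4 - 7y
  ∂F/∂y = -7x + 5y^4

so d/dx[F(x, y(x))] = ∂F/∂x + (∂F/∂y)·y' = 0. Rearranging,
  dy/dx = -(∂F/∂x)/(∂F/∂y) = -(5x^4 - 7y)/(-7x + 5y^4) = (5x^4 - 7y)/(7x - 5y^4)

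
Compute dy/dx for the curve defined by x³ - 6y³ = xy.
Differentiate the relation implicitly: treat y = y(x) and apply the chain rule, so every y-derivative picks up a y' = dy/dx factor.

With everything moved to the left-hand side, differentiate term by term:
  d/dx[x^3] = 3x^2
  d/dx[-xy] = -x·y' - y
  d/dx[-6y^3] = -18y^2·y'

Separating the contributions that come from x directly and those that come through y:
  without y':      3x^2 - y
  multiplying y':  -x - 18y^2

so (3x^2 - y) + (-x - 18y^2)·y' = 0, and therefore
  dy/dx = -(3x^2 - y)/(-x - 18y^2) = (3x^2 - y)/(x + 18y^2)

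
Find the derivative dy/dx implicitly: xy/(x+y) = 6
Take d/dx of both sides. Since y is implicitly a function of x, the chain rule attaches a y' = dy/dx factor whenever we differentiate through y.

Set F(x, y) = (left side) − (right side), so the curve is F = 0. Differentiating each term of F:
  d/dx[xy/(x + y)] = xy(-y' - 1)/(x + y)^2 + x·y'/(x + y) + y/(x + y)
  d/dx[-6] = 0

Collecting, the y'-free part is the partial derivative in x and the y' coefficient is the partial derivative in y:
  ∂F/∂x = -xy/(x + y)^2 + y/(x + y)
  ∂F/∂y = -xy/(x + y)^2 + x/(x + y)

so d/dx[F(x, y(x))] = ∂F/∂x + (∂F/∂y)·y' = 0. Rearranging,
  dy/dx = -(∂F/∂x)/(∂F/∂y) = -(-xy/(x + y)^2 + y/(x + y))/(-xy/(x + y)^2 + x/(x + y))
        = -(y^2/(x + y)^2)/(x^2/(x + y)^2) = -y^2/x^2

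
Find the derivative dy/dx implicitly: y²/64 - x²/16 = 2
Take d/dx of both sides. Since y is implicitly a function of x, the chain rule attaches a y' = dy/dx factor whenever we differentiate through y.

Set F(x, y) = (left side) − (right side), so the curve is F = 0. Differentiating each term of F:
  d/dx[-x^2/16] = -x/8
  d/dx[y^2/64] = y·y'/32
  d/dx[-2] = 0

Collecting, the y'-free part is the partial derivative in x and the y' coefficient is the partial derivative in y:
  ∂F/∂x = -x/8
  ∂F/∂y = y/32

so d/dx[F(x, y(x))] = ∂F/∂x + (∂F/∂y)·y' = 0. Rearranging,
  dy/dx = -(∂F/∂x)/(∂F/∂y) = -(-x/8)/(y/32) = 4x/y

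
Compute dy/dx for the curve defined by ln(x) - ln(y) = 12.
Differentiate both sides with respect to x, treating y as y(x). By the chain rule, any term containing y contributes a factor of y' = dy/dx when we differentiate it.

Move every term to one side and write the relation as F(x, y) = 0. Term by term,
  d/dx[ln(x)] = 1/x
  d/dx[-ln(y)] = -y'/y
  d/dx[-12] = 0

The pieces without y' make up ∂F/∂x and the coefficient of y' is ∂F/∂y:
  ∂F/∂x = 1/x,
  ∂F/∂y = -1/y.

Since d/dx[F] = ∂F/∂x + (∂F/∂y)·y' = 0, solve for y':
  (∂F/∂y)·y' = -∂F/∂x
  dy/dx = -(∂F/∂x)/(∂F/∂y) = -(1/x)/(-1/y) = y/x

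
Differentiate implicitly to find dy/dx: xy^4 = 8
Apply d/dx to both sides, remembering that y depends on x. Each occurrence of y therefore brings in a y' = dy/dx via the chain rule.

With F(x, y) equal to the left-hand side minus the right, differentiate F term by term:
  d/dx[xy^4] = 4xy^3·y' + y^4
  d/dx[-8] = 0
Adding these up, d/dx[F] = 0 becomes
  (y^4) + (4xy^3)·y' = 0,
so isolating y',
  dy/dx = -(y^4)/(4xy^3) = -y/(4x)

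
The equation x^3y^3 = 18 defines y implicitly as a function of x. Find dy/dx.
Take d/dx of both sides. Since y is implicitly a function of x, the chain rule attaches a y' = dy/dx factor whenever we differentiate through y.

Set F(x, y) = (left side) − (right side), so the curve is F = 0. Differentiating each term of F:
  d/dx[x^3y^3] = 3x^3y^2·y' + 3x^2y^3
  d/dx[-18] = 0

Collecting, the y'-free part is the partial derivative in x and the y' coefficient is the partial derivative in y:
  ∂F/∂x = 3x^2y^3
  ∂F/∂y = 3x^3y^2

so d/dx[F(x, y(x))] = ∂F/∂x + (∂F/∂y)·y' = 0. Rearranging,
  dy/dx = -(∂F/∂x)/(∂F/∂y) = -(3x^2y^3)/(3x^3y^2) = -y/x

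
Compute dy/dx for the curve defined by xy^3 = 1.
Take d/dx of both sides. Since y is implicitly a function of x, the chain rule attaches a y' = dy/dx factor whenever we differentiate through y.

Set F(x, y) = (left side) − (right side), so the curve is F = 0. Differentiating each term of F:
  d/dx[xy^3] = 3xy^2·y' + y^3
  d/dx[-1] = 0

Collecting, the y'-free part is the partial derivative in x and the y' coefficient is the partial derivative in y:
  ∂F/∂x = y^3
  ∂F/∂y = 3xy^2

so d/dx[F(x, y(x))] = ∂F/∂x + (∂F/∂y)·y' = 0. Rearranging,
  dy/dx = -(∂F/∂x)/(∂F/∂y) = -(y^3)/(3xy^2) = -y/(3x)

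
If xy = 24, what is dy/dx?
Take d/dx of both sides. Since y is implicitly a function of x, the chain rule attaches a y' = dy/dx factor whenever we differentiate through y.

Set F(x, y) = (left side) − (right side), so the curve is F = 0. Differentiating each term of F:
  d/dx[xy] = x·y' + y
  d/dx[-24] = 0

Collecting, the y'-free part is the partial derivative in x and the y' coefficient is the partial derivative in y:
  ∂F/∂x = y
  ∂F/∂y = x

so d/dx[F(x, y(x))] = ∂F/∂x + (∂F/∂y)·y' = 0. Rearranging,
  dy/dx = -(∂F/∂x)/(∂F/∂y) = -(y)/(x) = -y/x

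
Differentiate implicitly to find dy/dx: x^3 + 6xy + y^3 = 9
Apply d/dx to both sides, remembering that y depends on x. Each occurrence of y therefore brings in a y' = dy/dx via the chain rule.

With F(x, y) equal to the left-hand side minus the right, differentiate F term by term:
  d/dx[x^3] = 3x^2
  d/dx[6xy] = 6x·y' + 6y
  d/dx[y^3] = 3y^2·y'
  d/dx[-9] = 0
Adding these up, d/dx[F] = 0 becomes
  (3x^2 + 6y) + (6x + 3y^2)·y' = 0,
so isolating y',
  dy/dx = -(3x^2 + 6y)/(6x + 3y^2) = (-x^2 - 2y)/(2x + y^2)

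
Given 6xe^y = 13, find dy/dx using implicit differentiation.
Take d/dx of both sides. Since y is implicitly a function of x, the chain rule attaches a y' = dy/dx factor whenever we differentiate through y.

Set F(x, y) = (left side) − (right side), so the curve is F = 0. Differentiating each term of F:
  d/dx[6x·e^(y)] = 6x·y'·e^(y) + 6e^(y)
  d/dx[-13] = 0

Collecting, the y'-free part is the partial derivative in x and the y' coefficient is the partial derivative in y:
  ∂F/∂x = 6e^(y)
  ∂F/∂y = 6x·e^(y)

so d/dx[F(x, y(x))] = ∂F/∂x + (∂F/∂y)·y' = 0. Rearranging,
  dy/dx = -(∂F/∂x)/(∂F/∂y) = -(6e^(y))/(6x·e^(y)) = -1/x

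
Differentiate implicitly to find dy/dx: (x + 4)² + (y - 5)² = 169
Take d/dx of both sides. Since y is implicitly a function of x, the chain rule attaches a y' = dy/dx factor whenever we differentiate through y.

Set F(x, y) = (left side) − (right side), so the curve is F = 0. Differentiating each term of F:
  d/dx[(x + 4)^2] = 2x + 8
  d/dx[(y - 5)^2] = 2·y'(y - 5)
  d/dx[-169] = 0

Collecting, the y'-free part is the partial derivative in x and the y' coefficient is the partial derivative in y:
  ∂F/∂x = 2x + 8
  ∂F/∂y = 2y - 10

so d/dx[F(x, y(x))] = ∂F/∂x + (∂F/∂y)·y' = 0. Rearranging,
  dy/dx = -(∂F/∂x)/(∂F/∂y) = -(2x + 8)/(2y - 10) = (-x - 4)/(y - 5)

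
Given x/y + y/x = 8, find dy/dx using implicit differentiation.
Apply d/dx to both sides, remembering that y depends on x. Each occurrence of y therefore brings in a y' = dy/dx via the chain rule.

With F(x, y) equal to the left-hand side minus the right, differentiate F term by term:
  d/dx[x/y] = -x·y'/y^2 + 1/y
  d/dx[y/x] = y'/x - y/x^2
  d/dx[-8] = 0
Adding these up, d/dx[F] = 0 becomes
  (1/y - y/x^2) + (-x/y^2 + 1/x)·y' = 0,
so isolating y',
  dy/dx = -(1/y - y/x^2)/(-x/y^2 + 1/x)
        = -((x - y)(x + y)/(x^2y))/(-(x - y)(x + y)/(xy^2)) = y/x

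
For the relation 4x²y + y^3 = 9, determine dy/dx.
Differentiate the relation implicitly: treat y = y(x) and apply the chain rule, so every y-derivative picks up a y' = dy/dx factor.

With everything moved to the left-hand side, differentiate term by term:
  d/dx[4x^2y] = 4x^2·y' + 8xy
  d/dx[y^3] = 3y^2·y'
  d/dx[-9] = 0

Separating the contributions that come from x directly and those that come through y:
  without y':      8xy
  multiplying y':  4x^2 + 3y^2

so (8xy) + (4x^2 + 3y^2)·y' = 0, and therefore
  dy/dx = -(8xy)/(4x^2 + 3y^2) = -8xy/(4x^2 + 3y^2)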